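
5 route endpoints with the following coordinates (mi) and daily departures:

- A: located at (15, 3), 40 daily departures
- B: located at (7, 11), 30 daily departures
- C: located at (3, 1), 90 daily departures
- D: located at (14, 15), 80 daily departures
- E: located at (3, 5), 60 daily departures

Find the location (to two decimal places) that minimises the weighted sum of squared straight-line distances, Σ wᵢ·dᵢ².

The minimiser of Σwᵢ‖p−pᵢ‖² is the weighted centroid p* = (Σwᵢpᵢ)/(Σwᵢ).
Σwᵢ = 300.
Σwᵢxᵢ = 40·15 + 30·7 + 90·3 + 80·14 + 60·3 = 2380.
Σwᵢyᵢ = 40·3 + 30·11 + 90·1 + 80·15 + 60·5 = 2040.
x* = 2380/300 = 7.93, y* = 2040/300 = 6.80.

(7.93, 6.80)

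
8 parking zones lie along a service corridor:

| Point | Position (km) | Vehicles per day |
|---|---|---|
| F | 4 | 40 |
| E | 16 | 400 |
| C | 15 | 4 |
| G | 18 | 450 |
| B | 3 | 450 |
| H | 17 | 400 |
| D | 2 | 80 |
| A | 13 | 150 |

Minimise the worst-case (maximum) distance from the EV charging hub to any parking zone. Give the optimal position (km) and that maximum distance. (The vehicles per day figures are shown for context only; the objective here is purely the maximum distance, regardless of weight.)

location 10, max distance 8

The 1-center on a line is the midpoint of the two extreme points: leftmost at 2, rightmost at 18.
Optimal location = (2 + 18)/2 = 10; maximum distance = (18 − 2)/2 = 8.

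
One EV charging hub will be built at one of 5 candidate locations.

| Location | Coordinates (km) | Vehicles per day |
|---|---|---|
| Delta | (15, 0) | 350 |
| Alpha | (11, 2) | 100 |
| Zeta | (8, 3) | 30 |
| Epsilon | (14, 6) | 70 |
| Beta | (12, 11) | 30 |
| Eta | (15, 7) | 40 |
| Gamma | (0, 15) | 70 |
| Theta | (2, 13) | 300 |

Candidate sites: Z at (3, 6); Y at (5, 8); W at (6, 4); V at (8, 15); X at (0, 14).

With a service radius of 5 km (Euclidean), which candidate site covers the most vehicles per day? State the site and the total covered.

Coverage radius r = 5 km; a point is covered iff (Δx)²+(Δy)² ≤ 5² = 25.
  Z (3, 6): covers {none} → 0
  Y (5, 8): covers {none} → 0
  W (6, 4): covers {Zeta} → 30
  V (8, 15): covers {none} → 0
  X (0, 14): covers {Gamma, Theta} → 370
Maximum coverage at X: 370 vehicles per day.

X, covering 370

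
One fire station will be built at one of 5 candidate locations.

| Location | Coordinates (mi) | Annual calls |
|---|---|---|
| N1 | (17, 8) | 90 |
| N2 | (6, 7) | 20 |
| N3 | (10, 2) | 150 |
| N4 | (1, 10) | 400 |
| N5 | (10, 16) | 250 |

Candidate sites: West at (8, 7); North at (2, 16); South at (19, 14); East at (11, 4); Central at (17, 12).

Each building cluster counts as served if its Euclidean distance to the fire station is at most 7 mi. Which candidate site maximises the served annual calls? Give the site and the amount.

Coverage radius r = 7 mi; a point is covered iff (Δx)²+(Δy)² ≤ 7² = 49.
  West (8, 7): covers {N2, N3} → 170
  North (2, 16): covers {N4} → 400
  South (19, 14): covers {N1} → 90
  East (11, 4): covers {N2, N3} → 170
  Central (17, 12): covers {N1} → 90
Maximum coverage at North: 400 annual calls.

North, covering 400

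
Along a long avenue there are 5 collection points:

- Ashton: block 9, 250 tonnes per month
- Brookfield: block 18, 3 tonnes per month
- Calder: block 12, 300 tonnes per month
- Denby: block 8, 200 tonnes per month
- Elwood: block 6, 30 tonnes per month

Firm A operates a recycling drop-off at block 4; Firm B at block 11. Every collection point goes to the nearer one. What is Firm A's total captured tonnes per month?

The indifferent point is the midpoint (4+11)/2 = 7.5; collection points left of it (closer to Firm A at 4) go to Firm A, those right go to Firm B.
  Elwood at 6 (w=30) → Firm A
  Denby at 8 (w=200) → Firm B
  Ashton at 9 (w=250) → Firm B
  Calder at 12 (w=300) → Firm B
  Brookfield at 18 (w=3) → Firm B
Firm A captures 30; Firm B captures 753.

30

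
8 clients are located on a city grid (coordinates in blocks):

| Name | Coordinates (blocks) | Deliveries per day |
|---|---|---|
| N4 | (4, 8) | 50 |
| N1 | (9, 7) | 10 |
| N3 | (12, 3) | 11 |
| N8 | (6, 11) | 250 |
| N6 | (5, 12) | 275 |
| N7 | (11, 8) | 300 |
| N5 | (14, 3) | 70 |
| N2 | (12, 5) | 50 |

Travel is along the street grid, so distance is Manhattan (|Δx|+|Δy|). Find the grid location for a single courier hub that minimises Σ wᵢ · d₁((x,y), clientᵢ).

Manhattan distance separates: Σwᵢ(|x−xᵢ|+|y−yᵢ|) = Σwᵢ|x−xᵢ| + Σwᵢ|y−yᵢ|, so x and y are optimised independently as 1-D weighted medians.
Total weight W = 1016; half = 508.
x-coordinate, sorted with cumulative weight:
  x=4 (N4, w=50) cum 50
  x=5 (N6, w=275) cum 325
  x=6 (N8, w=250) cum 575  ← median
  x=9 (N1, w=10) cum 585
  x=11 (N7, w=300) cum 885
  x=12 (N3, w=11) cum 896
  x=12 (N2, w=50) cum 946
  x=14 (N5, w=70) cum 1016
⇒ x* = 6
y-coordinate, sorted with cumulative weight:
  y=3 (N3, w=11) cum 11
  y=3 (N5, w=70) cum 81
  y=5 (N2, w=50) cum 131
  y=7 (N1, w=10) cum 141
  y=8 (N4, w=50) cum 191
  y=8 (N7, w=300) cum 491
  y=11 (N8, w=250) cum 741  ← median
  y=12 (N6, w=275) cum 1016
⇒ y* = 11

(6, 11)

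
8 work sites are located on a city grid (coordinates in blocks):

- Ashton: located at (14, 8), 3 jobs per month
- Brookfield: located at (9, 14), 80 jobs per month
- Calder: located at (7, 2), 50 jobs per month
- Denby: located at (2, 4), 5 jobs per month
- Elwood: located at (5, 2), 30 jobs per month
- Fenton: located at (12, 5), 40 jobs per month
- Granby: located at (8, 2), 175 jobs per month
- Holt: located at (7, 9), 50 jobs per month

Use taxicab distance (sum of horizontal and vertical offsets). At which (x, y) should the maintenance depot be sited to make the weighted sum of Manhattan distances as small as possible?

Manhattan distance separates: Σwᵢ(|x−xᵢ|+|y−yᵢ|) = Σwᵢ|x−xᵢ| + Σwᵢ|y−yᵢ|, so x and y are optimised independently as 1-D weighted medians.
Total weight W = 433; half = 216.5.
x-coordinate, sorted with cumulative weight:
  x=2 (Denby, w=5) cum 5
  x=5 (Elwood, w=30) cum 35
  x=7 (Calder, w=50) cum 85
  x=7 (Holt, w=50) cum 135
  x=8 (Granby, w=175) cum 310  ← median
  x=9 (Brookfield, w=80) cum 390
  x=12 (Fenton, w=40) cum 430
  x=14 (Ashton, w=3) cum 433
⇒ x* = 8
y-coordinate, sorted with cumulative weight:
  y=2 (Calder, w=50) cum 50
  y=2 (Elwood, w=30) cum 80
  y=2 (Granby, w=175) cum 255  ← median
  y=4 (Denby, w=5) cum 260
  y=5 (Fenton, w=40) cum 300
  y=8 (Ashton, w=3) cum 303
  y=9 (Holt, w=50) cum 353
  y=14 (Brookfield, w=80) cum 433
⇒ y* = 2

(8, 2)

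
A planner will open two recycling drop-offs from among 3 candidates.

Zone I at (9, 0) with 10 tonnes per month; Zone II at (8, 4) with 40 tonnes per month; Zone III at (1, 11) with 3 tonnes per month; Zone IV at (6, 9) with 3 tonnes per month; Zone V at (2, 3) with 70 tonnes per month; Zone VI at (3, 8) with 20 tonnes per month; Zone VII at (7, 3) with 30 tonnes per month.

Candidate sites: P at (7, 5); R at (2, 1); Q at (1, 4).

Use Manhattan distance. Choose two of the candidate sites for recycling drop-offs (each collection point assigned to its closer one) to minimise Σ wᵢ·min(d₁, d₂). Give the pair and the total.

{P, Q}, total 506

Evaluate every pair (each demand assigned to the nearer of the two):
  {P, Q}: total = 506
  {P, R}: total = 538
  {R, Q}: total = 881
Best pair: {P, Q} with total 506.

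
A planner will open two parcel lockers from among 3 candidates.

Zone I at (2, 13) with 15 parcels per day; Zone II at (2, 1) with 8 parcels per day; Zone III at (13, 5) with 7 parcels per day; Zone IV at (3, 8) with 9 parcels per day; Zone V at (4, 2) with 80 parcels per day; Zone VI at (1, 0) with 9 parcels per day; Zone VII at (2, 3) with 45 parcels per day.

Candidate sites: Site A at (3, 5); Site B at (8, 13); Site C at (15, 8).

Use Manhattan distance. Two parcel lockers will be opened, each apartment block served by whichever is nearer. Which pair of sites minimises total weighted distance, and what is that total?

{Site A, Site B}, total 745

Evaluate every pair (each demand assigned to the nearer of the two):
  {Site A, Site B}: total = 745
  {Site A, Site C}: total = 755
  {Site B, Site C}: total = 2459
Best pair: {Site A, Site B} with total 745.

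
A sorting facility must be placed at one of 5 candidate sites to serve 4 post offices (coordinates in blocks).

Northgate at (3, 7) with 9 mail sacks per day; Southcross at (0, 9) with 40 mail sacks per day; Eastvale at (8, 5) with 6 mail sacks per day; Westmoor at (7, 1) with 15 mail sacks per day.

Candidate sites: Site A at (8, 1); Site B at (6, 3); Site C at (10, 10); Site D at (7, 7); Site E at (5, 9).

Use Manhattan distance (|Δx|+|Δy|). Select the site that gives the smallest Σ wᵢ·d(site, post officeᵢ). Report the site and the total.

Total weighted distance at each candidate:
  Site A (8, 1): total = 778
  Site B (6, 3): total = 612
  Site C (10, 10): total = 752
  Site D (7, 7): total = 504
  Site E (5, 9): total = 428
Minimum is at Site E with total 428 blocks.

Site E, total 428 blocks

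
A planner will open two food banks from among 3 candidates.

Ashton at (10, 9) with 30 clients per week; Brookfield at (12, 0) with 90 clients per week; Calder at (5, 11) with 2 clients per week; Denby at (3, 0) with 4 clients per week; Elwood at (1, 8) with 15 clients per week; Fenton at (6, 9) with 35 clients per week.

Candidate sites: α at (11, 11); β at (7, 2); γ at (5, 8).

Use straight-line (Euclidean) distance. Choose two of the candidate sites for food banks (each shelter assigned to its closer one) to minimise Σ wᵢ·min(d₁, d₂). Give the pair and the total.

{β, γ}, total 771.0

Evaluate every pair (each demand assigned to the nearer of the two):
  {β, γ}: total = 771.0
  {α, β}: total = 897.4
  {α, γ}: total = 1172.3
Best pair: {β, γ} with total 771.0.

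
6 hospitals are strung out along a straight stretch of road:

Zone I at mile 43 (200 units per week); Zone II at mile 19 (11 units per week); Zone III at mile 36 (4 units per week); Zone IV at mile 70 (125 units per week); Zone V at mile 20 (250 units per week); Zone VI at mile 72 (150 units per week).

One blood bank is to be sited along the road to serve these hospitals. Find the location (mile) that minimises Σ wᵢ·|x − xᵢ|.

x = 43

For a sum of weighted absolute distances on a line, the optimum is the weighted median (not the mean). Total weight W = 740; half-weight = 370.
Sort by position and accumulate weight:
  mile 19 (Zone II, w=11) → cum 11
  mile 20 (Zone V, w=250) → cum 261
  mile 36 (Zone III, w=4) → cum 265
  mile 43 (Zone I, w=200) → cum 465  ≥ 370 → median here
  mile 70 (Zone IV, w=125) → cum 590
  mile 72 (Zone VI, w=150) → cum 740
Optimal location: mile 43.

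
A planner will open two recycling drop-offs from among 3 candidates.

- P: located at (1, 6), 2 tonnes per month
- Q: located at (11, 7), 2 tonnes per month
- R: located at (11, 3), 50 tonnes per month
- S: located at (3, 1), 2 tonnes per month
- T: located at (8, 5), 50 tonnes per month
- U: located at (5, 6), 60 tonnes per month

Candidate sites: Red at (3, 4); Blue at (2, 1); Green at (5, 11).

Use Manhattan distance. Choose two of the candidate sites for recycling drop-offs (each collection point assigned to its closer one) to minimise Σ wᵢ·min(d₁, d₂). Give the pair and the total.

{Red, Blue}, total 1022

Evaluate every pair (each demand assigned to the nearer of the two):
  {Red, Blue}: total = 1022
  {Red, Green}: total = 1024
  {Blue, Green}: total = 1334
Best pair: {Red, Blue} with total 1022.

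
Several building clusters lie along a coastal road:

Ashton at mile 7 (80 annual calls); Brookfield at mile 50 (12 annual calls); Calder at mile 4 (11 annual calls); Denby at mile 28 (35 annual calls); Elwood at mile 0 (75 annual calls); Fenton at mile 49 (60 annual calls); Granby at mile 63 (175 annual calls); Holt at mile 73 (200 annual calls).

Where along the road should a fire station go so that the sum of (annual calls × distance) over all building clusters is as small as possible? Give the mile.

For a sum of weighted absolute distances on a line, the optimum is the weighted median (not the mean). Total weight W = 648; half-weight = 324.
Sort by position and accumulate weight:
  mile 0 (Elwood, w=75) → cum 75
  mile 4 (Calder, w=11) → cum 86
  mile 7 (Ashton, w=80) → cum 166
  mile 28 (Denby, w=35) → cum 201
  mile 49 (Fenton, w=60) → cum 261
  mile 50 (Brookfield, w=12) → cum 273
  mile 63 (Granby, w=175) → cum 448  ≥ 324 → median here
  mile 73 (Holt, w=200) → cum 648
Optimal location: mile 63.

x = 63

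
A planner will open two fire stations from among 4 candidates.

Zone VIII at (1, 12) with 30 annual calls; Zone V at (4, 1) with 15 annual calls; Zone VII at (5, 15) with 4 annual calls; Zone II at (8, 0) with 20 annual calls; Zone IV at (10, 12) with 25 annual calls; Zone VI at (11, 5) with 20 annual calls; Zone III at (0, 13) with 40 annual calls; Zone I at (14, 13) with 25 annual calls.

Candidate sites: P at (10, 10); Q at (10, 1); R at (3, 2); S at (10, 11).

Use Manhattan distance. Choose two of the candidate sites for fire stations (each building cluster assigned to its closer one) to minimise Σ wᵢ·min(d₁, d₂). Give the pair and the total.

{Q, S}, total 1241

Evaluate every pair (each demand assigned to the nearer of the two):
  {Q, S}: total = 1241
  {R, S}: total = 1301
  {P, Q}: total = 1365
  {P, R}: total = 1405
  {P, S}: total = 1576
  {Q, R}: total = 1845
Best pair: {Q, S} with total 1241.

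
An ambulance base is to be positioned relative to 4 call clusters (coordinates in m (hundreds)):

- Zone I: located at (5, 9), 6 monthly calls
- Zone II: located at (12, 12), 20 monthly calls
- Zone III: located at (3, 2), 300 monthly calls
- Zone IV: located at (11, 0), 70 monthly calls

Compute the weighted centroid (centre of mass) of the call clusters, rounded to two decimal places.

The minimiser of Σwᵢ‖p−pᵢ‖² is the weighted centroid p* = (Σwᵢpᵢ)/(Σwᵢ).
Σwᵢ = 396.
Σwᵢxᵢ = 6·5 + 20·12 + 300·3 + 70·11 = 1940.
Σwᵢyᵢ = 6·9 + 20·12 + 300·2 + 70·0 = 894.
x* = 1940/396 = 4.90, y* = 894/396 = 2.26.

(4.90, 2.26)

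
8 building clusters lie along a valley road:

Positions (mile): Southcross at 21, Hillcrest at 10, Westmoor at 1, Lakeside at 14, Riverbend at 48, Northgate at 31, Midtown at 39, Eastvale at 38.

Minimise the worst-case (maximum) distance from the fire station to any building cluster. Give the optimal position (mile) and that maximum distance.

The 1-center on a line is the midpoint of the two extreme points: leftmost at 1, rightmost at 48.
Optimal location = (1 + 48)/2 = 24.5; maximum distance = (48 − 1)/2 = 23.5.

location 24.5, max distance 23.5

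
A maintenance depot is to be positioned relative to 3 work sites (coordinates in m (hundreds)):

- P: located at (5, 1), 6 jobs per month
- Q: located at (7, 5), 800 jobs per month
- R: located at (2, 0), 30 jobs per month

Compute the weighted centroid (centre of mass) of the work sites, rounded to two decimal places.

The minimiser of Σwᵢ‖p−pᵢ‖² is the weighted centroid p* = (Σwᵢpᵢ)/(Σwᵢ).
Σwᵢ = 836.
Σwᵢxᵢ = 6·5 + 800·7 + 30·2 = 5690.
Σwᵢyᵢ = 6·1 + 800·5 + 30·0 = 4006.
x* = 5690/836 = 6.81, y* = 4006/836 = 4.79.

(6.81, 4.79)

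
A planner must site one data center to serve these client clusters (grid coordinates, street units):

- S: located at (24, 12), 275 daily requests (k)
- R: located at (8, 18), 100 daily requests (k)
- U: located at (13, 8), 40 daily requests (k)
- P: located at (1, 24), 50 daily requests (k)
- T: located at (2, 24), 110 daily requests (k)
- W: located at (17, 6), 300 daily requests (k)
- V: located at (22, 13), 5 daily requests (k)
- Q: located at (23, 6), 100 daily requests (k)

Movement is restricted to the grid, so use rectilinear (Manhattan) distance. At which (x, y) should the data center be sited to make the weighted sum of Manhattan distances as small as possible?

Manhattan distance separates: Σwᵢ(|x−xᵢ|+|y−yᵢ|) = Σwᵢ|x−xᵢ| + Σwᵢ|y−yᵢ|, so x and y are optimised independently as 1-D weighted medians.
Total weight W = 980; half = 490.
x-coordinate, sorted with cumulative weight:
  x=1 (P, w=50) cum 50
  x=2 (T, w=110) cum 160
  x=8 (R, w=100) cum 260
  x=13 (U, w=40) cum 300
  x=17 (W, w=300) cum 600  ← median
  x=22 (V, w=5) cum 605
  x=23 (Q, w=100) cum 705
  x=24 (S, w=275) cum 980
⇒ x* = 17
y-coordinate, sorted with cumulative weight:
  y=6 (W, w=300) cum 300
  y=6 (Q, w=100) cum 400
  y=8 (U, w=40) cum 440
  y=12 (S, w=275) cum 715  ← median
  y=13 (V, w=5) cum 720
  y=18 (R, w=100) cum 820
  y=24 (P, w=50) cum 870
  y=24 (T, w=110) cum 980
⇒ y* = 12

(17, 12)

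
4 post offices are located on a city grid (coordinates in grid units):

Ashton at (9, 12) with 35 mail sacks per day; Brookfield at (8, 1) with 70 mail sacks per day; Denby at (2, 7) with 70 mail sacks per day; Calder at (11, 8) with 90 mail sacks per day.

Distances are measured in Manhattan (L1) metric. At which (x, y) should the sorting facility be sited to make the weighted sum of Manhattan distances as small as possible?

Manhattan distance separates: Σwᵢ(|x−xᵢ|+|y−yᵢ|) = Σwᵢ|x−xᵢ| + Σwᵢ|y−yᵢ|, so x and y are optimised independently as 1-D weighted medians.
Total weight W = 265; half = 132.5.
x-coordinate, sorted with cumulative weight:
  x=2 (Denby, w=70) cum 70
  x=8 (Brookfield, w=70) cum 140  ← median
  x=9 (Ashton, w=35) cum 175
  x=11 (Calder, w=90) cum 265
⇒ x* = 8
y-coordinate, sorted with cumulative weight:
  y=1 (Brookfield, w=70) cum 70
  y=7 (Denby, w=70) cum 140  ← median
  y=8 (Calder, w=90) cum 230
  y=12 (Ashton, w=35) cum 265
⇒ y* = 7

(8, 7)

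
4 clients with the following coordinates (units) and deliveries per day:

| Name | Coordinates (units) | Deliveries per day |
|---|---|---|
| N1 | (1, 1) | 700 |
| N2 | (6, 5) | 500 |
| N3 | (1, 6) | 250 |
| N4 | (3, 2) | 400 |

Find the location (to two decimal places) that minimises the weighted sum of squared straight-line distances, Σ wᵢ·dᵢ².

(2.78, 2.97)

The minimiser of Σwᵢ‖p−pᵢ‖² is the weighted centroid p* = (Σwᵢpᵢ)/(Σwᵢ).
Σwᵢ = 1850.
Σwᵢxᵢ = 700·1 + 500·6 + 250·1 + 400·3 = 5150.
Σwᵢyᵢ = 700·1 + 500·5 + 250·6 + 400·2 = 5500.
x* = 5150/1850 = 2.78, y* = 5500/1850 = 2.97.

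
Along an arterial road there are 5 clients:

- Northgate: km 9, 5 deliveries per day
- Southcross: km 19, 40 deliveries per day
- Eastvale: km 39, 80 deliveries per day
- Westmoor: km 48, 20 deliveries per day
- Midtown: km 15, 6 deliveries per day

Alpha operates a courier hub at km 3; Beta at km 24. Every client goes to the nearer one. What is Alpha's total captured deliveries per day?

5

The indifferent point is the midpoint (3+24)/2 = 13.5; clients left of it (closer to Alpha at 3) go to Alpha, those right go to Beta.
  Northgate at 9 (w=5) → Alpha
  Midtown at 15 (w=6) → Beta
  Southcross at 19 (w=40) → Beta
  Eastvale at 39 (w=80) → Beta
  Westmoor at 48 (w=20) → Beta
Alpha captures 5; Beta captures 146.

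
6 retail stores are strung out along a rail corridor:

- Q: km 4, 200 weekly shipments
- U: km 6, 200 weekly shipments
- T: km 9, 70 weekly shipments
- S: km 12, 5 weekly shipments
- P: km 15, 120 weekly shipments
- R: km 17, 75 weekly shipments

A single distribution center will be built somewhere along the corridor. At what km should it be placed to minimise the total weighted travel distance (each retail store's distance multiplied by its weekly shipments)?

x = 6

For a sum of weighted absolute distances on a line, the optimum is the weighted median (not the mean). Total weight W = 670; half-weight = 335.
Sort by position and accumulate weight:
  km 4 (Q, w=200) → cum 200
  km 6 (U, w=200) → cum 400  ≥ 335 → median here
  km 9 (T, w=70) → cum 470
  km 12 (S, w=5) → cum 475
  km 15 (P, w=120) → cum 595
  km 17 (R, w=75) → cum 670
Optimal location: km 6.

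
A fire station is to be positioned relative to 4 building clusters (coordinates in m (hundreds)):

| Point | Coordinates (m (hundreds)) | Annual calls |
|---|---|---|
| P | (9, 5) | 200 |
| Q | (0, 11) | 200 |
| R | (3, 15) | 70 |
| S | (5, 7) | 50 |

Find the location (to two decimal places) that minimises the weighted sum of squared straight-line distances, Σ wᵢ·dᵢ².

(4.35, 8.85)

The minimiser of Σwᵢ‖p−pᵢ‖² is the weighted centroid p* = (Σwᵢpᵢ)/(Σwᵢ).
Σwᵢ = 520.
Σwᵢxᵢ = 200·9 + 200·0 + 70·3 + 50·5 = 2260.
Σwᵢyᵢ = 200·5 + 200·11 + 70·15 + 50·7 = 4600.
x* = 2260/520 = 4.35, y* = 4600/520 = 8.85.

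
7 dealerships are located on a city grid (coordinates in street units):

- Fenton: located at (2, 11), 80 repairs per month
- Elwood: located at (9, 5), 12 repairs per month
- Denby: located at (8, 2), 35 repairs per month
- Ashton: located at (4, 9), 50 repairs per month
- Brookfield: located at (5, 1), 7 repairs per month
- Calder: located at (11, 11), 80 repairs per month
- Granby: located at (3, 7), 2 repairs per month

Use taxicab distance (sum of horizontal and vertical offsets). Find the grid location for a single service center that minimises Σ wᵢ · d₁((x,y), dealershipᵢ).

(5, 11)

Manhattan distance separates: Σwᵢ(|x−xᵢ|+|y−yᵢ|) = Σwᵢ|x−xᵢ| + Σwᵢ|y−yᵢ|, so x and y are optimised independently as 1-D weighted medians.
Total weight W = 266; half = 133.
x-coordinate, sorted with cumulative weight:
  x=2 (Fenton, w=80) cum 80
  x=3 (Granby, w=2) cum 82
  x=4 (Ashton, w=50) cum 132
  x=5 (Brookfield, w=7) cum 139  ← median
  x=8 (Denby, w=35) cum 174
  x=9 (Elwood, w=12) cum 186
  x=11 (Calder, w=80) cum 266
⇒ x* = 5
y-coordinate, sorted with cumulative weight:
  y=1 (Brookfield, w=7) cum 7
  y=2 (Denby, w=35) cum 42
  y=5 (Elwood, w=12) cum 54
  y=7 (Granby, w=2) cum 56
  y=9 (Ashton, w=50) cum 106
  y=11 (Fenton, w=80) cum 186  ← median
  y=11 (Calder, w=80) cum 266
⇒ y* = 11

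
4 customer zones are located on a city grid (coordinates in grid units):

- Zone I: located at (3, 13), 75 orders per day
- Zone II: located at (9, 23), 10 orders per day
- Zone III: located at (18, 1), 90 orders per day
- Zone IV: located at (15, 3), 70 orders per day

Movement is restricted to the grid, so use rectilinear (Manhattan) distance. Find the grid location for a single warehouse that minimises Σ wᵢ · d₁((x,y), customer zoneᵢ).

(15, 3)

Manhattan distance separates: Σwᵢ(|x−xᵢ|+|y−yᵢ|) = Σwᵢ|x−xᵢ| + Σwᵢ|y−yᵢ|, so x and y are optimised independently as 1-D weighted medians.
Total weight W = 245; half = 122.5.
x-coordinate, sorted with cumulative weight:
  x=3 (Zone I, w=75) cum 75
  x=9 (Zone II, w=10) cum 85
  x=15 (Zone IV, w=70) cum 155  ← median
  x=18 (Zone III, w=90) cum 245
⇒ x* = 15
y-coordinate, sorted with cumulative weight:
  y=1 (Zone III, w=90) cum 90
  y=3 (Zone IV, w=70) cum 160  ← median
  y=13 (Zone I, w=75) cum 235
  y=23 (Zone II, w=10) cum 245
⇒ y* = 3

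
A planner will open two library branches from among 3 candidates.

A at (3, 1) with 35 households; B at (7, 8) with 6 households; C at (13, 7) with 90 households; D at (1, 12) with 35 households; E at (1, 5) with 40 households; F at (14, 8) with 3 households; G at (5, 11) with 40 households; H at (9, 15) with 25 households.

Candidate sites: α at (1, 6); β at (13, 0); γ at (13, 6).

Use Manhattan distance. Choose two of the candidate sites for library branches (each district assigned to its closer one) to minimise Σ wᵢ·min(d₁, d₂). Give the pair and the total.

{α, γ}, total 1327

Evaluate every pair (each demand assigned to the nearer of the two):
  {α, γ}: total = 1327
  {α, β}: total = 1985
  {β, γ}: total = 2527
Best pair: {α, γ} with total 1327.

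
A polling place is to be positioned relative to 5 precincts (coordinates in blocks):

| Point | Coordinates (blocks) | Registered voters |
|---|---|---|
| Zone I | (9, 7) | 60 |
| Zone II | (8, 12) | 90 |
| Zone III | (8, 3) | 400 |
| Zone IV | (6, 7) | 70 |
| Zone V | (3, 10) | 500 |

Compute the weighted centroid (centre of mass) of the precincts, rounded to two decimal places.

The minimiser of Σwᵢ‖p−pᵢ‖² is the weighted centroid p* = (Σwᵢpᵢ)/(Σwᵢ).
Σwᵢ = 1120.
Σwᵢxᵢ = 60·9 + 90·8 + 400·8 + 70·6 + 500·3 = 6380.
Σwᵢyᵢ = 60·7 + 90·12 + 400·3 + 70·7 + 500·10 = 8190.
x* = 6380/1120 = 5.70, y* = 8190/1120 = 7.31.

(5.70, 7.31)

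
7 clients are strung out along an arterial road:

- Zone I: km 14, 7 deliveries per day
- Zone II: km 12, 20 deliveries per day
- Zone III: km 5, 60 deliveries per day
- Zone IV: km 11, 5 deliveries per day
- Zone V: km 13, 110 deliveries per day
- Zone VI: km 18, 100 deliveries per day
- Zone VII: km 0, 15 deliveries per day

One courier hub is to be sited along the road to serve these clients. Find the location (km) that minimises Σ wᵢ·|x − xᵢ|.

For a sum of weighted absolute distances on a line, the optimum is the weighted median (not the mean). Total weight W = 317; half-weight = 158.5.
Sort by position and accumulate weight:
  km 0 (Zone VII, w=15) → cum 15
  km 5 (Zone III, w=60) → cum 75
  km 11 (Zone IV, w=5) → cum 80
  km 12 (Zone II, w=20) → cum 100
  km 13 (Zone V, w=110) → cum 210  ≥ 158.5 → median here
  km 14 (Zone I, w=7) → cum 217
  km 18 (Zone VI, w=100) → cum 317
Optimal location: km 13.

x = 13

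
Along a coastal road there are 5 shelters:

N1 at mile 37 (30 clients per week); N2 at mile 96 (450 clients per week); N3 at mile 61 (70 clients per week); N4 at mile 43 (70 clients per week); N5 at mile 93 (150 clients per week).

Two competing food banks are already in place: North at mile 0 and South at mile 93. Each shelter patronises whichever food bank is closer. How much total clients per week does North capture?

The indifferent point is the midpoint (0+93)/2 = 46.5; shelters left of it (closer to North at 0) go to North, those right go to South.
  N1 at 37 (w=30) → North
  N4 at 43 (w=70) → North
  N3 at 61 (w=70) → South
  N5 at 93 (w=150) → South
  N2 at 96 (w=450) → South
North captures 100; South captures 670.

100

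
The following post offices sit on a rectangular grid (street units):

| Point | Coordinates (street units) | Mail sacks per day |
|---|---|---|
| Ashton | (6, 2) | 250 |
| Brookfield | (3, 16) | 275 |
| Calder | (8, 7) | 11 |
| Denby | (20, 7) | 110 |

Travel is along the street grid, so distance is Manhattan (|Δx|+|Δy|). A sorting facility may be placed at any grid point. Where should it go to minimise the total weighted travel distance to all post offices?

Manhattan distance separates: Σwᵢ(|x−xᵢ|+|y−yᵢ|) = Σwᵢ|x−xᵢ| + Σwᵢ|y−yᵢ|, so x and y are optimised independently as 1-D weighted medians.
Total weight W = 646; half = 323.
x-coordinate, sorted with cumulative weight:
  x=3 (Brookfield, w=275) cum 275
  x=6 (Ashton, w=250) cum 525  ← median
  x=8 (Calder, w=11) cum 536
  x=20 (Denby, w=110) cum 646
⇒ x* = 6
y-coordinate, sorted with cumulative weight:
  y=2 (Ashton, w=250) cum 250
  y=7 (Calder, w=11) cum 261
  y=7 (Denby, w=110) cum 371  ← median
  y=16 (Brookfield, w=275) cum 646
⇒ y* = 7

(6, 7)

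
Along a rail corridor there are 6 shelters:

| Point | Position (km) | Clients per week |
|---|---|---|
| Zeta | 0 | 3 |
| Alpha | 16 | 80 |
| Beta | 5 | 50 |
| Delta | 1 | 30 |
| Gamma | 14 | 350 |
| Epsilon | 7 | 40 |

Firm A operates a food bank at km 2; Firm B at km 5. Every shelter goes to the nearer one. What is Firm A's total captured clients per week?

33

The indifferent point is the midpoint (2+5)/2 = 3.5; shelters left of it (closer to Firm A at 2) go to Firm A, those right go to Firm B.
  Zeta at 0 (w=3) → Firm A
  Delta at 1 (w=30) → Firm A
  Beta at 5 (w=50) → Firm B
  Epsilon at 7 (w=40) → Firm B
  Gamma at 14 (w=350) → Firm B
  Alpha at 16 (w=80) → Firm B
Firm A captures 33; Firm B captures 520.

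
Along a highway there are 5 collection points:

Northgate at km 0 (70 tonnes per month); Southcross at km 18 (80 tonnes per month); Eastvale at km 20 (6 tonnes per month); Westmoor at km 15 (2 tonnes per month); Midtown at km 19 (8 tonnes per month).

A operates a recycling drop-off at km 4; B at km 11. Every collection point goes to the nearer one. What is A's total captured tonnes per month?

The indifferent point is the midpoint (4+11)/2 = 7.5; collection points left of it (closer to A at 4) go to A, those right go to B.
  Northgate at 0 (w=70) → A
  Westmoor at 15 (w=2) → B
  Southcross at 18 (w=80) → B
  Midtown at 19 (w=8) → B
  Eastvale at 20 (w=6) → B
A captures 70; B captures 96.

70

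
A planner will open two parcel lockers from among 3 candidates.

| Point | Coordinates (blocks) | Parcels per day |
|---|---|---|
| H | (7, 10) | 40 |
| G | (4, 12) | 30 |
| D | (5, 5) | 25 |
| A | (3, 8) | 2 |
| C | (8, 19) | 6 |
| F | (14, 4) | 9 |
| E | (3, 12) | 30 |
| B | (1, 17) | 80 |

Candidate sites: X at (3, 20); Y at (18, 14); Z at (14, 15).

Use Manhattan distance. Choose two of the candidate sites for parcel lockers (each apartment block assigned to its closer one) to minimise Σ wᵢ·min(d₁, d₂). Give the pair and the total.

{X, Z}, total 1974

Evaluate every pair (each demand assigned to the nearer of the two):
  {X, Z}: total = 1974
  {X, Y}: total = 2081
  {Y, Z}: total = 3160
Best pair: {X, Z} with total 1974.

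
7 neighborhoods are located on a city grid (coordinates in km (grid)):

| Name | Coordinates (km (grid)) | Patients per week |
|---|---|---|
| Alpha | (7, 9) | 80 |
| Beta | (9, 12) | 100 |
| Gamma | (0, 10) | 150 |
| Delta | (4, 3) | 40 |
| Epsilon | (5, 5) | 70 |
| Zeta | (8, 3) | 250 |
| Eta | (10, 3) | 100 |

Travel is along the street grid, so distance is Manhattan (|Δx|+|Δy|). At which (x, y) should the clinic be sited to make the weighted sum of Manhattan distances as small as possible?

Manhattan distance separates: Σwᵢ(|x−xᵢ|+|y−yᵢ|) = Σwᵢ|x−xᵢ| + Σwᵢ|y−yᵢ|, so x and y are optimised independently as 1-D weighted medians.
Total weight W = 790; half = 395.
x-coordinate, sorted with cumulative weight:
  x=0 (Gamma, w=150) cum 150
  x=4 (Delta, w=40) cum 190
  x=5 (Epsilon, w=70) cum 260
  x=7 (Alpha, w=80) cum 340
  x=8 (Zeta, w=250) cum 590  ← median
  x=9 (Beta, w=100) cum 690
  x=10 (Eta, w=100) cum 790
⇒ x* = 8
y-coordinate, sorted with cumulative weight:
  y=3 (Delta, w=40) cum 40
  y=3 (Zeta, w=250) cum 290
  y=3 (Eta, w=100) cum 390
  y=5 (Epsilon, w=70) cum 460  ← median
  y=9 (Alpha, w=80) cum 540
  y=10 (Gamma, w=150) cum 690
  y=12 (Beta, w=100) cum 790
⇒ y* = 5

(8, 5)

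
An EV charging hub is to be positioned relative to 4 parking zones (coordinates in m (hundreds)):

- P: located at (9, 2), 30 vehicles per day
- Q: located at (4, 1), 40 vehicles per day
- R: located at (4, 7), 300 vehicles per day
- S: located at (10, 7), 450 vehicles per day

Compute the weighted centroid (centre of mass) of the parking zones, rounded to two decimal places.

The minimiser of Σwᵢ‖p−pᵢ‖² is the weighted centroid p* = (Σwᵢpᵢ)/(Σwᵢ).
Σwᵢ = 820.
Σwᵢxᵢ = 30·9 + 40·4 + 300·4 + 450·10 = 6130.
Σwᵢyᵢ = 30·2 + 40·1 + 300·7 + 450·7 = 5350.
x* = 6130/820 = 7.48, y* = 5350/820 = 6.52.

(7.48, 6.52)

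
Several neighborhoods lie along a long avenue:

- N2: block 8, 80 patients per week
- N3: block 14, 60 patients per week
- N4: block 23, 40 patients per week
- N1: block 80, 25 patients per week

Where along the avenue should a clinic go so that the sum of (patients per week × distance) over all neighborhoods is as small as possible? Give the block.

x = 14

For a sum of weighted absolute distances on a line, the optimum is the weighted median (not the mean). Total weight W = 205; half-weight = 102.5.
Sort by position and accumulate weight:
  block 8 (N2, w=80) → cum 80
  block 14 (N3, w=60) → cum 140  ≥ 102.5 → median here
  block 23 (N4, w=40) → cum 180
  block 80 (N1, w=25) → cum 205
Optimal location: block 14.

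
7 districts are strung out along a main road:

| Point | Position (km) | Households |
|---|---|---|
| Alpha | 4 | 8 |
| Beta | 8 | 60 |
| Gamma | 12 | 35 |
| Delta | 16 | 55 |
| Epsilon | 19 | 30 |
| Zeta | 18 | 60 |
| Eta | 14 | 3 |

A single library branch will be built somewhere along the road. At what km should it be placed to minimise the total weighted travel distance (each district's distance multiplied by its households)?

x = 16

For a sum of weighted absolute distances on a line, the optimum is the weighted median (not the mean). Total weight W = 251; half-weight = 125.5.
Sort by position and accumulate weight:
  km 4 (Alpha, w=8) → cum 8
  km 8 (Beta, w=60) → cum 68
  km 12 (Gamma, w=35) → cum 103
  km 14 (Eta, w=3) → cum 106
  km 16 (Delta, w=55) → cum 161  ≥ 125.5 → median here
  km 18 (Zeta, w=60) → cum 221
  km 19 (Epsilon, w=30) → cum 251
Optimal location: km 16.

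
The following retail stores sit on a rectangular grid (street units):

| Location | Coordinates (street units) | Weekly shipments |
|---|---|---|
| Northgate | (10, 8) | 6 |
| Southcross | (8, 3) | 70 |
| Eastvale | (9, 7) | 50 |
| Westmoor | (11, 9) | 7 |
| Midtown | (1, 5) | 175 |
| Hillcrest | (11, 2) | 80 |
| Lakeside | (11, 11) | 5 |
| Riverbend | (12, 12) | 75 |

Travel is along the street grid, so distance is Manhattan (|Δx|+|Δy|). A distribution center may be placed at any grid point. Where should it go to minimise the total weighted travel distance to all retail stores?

(8, 5)

Manhattan distance separates: Σwᵢ(|x−xᵢ|+|y−yᵢ|) = Σwᵢ|x−xᵢ| + Σwᵢ|y−yᵢ|, so x and y are optimised independently as 1-D weighted medians.
Total weight W = 468; half = 234.
x-coordinate, sorted with cumulative weight:
  x=1 (Midtown, w=175) cum 175
  x=8 (Southcross, w=70) cum 245  ← median
  x=9 (Eastvale, w=50) cum 295
  x=10 (Northgate, w=6) cum 301
  x=11 (Westmoor, w=7) cum 308
  x=11 (Hillcrest, w=80) cum 388
  x=11 (Lakeside, w=5) cum 393
  x=12 (Riverbend, w=75) cum 468
⇒ x* = 8
y-coordinate, sorted with cumulative weight:
  y=2 (Hillcrest, w=80) cum 80
  y=3 (Southcross, w=70) cum 150
  y=5 (Midtown, w=175) cum 325  ← median
  y=7 (Eastvale, w=50) cum 375
  y=8 (Northgate, w=6) cum 381
  y=9 (Westmoor, w=7) cum 388
  y=11 (Lakeside, w=5) cum 393
  y=12 (Riverbend, w=75) cum 468
⇒ y* = 5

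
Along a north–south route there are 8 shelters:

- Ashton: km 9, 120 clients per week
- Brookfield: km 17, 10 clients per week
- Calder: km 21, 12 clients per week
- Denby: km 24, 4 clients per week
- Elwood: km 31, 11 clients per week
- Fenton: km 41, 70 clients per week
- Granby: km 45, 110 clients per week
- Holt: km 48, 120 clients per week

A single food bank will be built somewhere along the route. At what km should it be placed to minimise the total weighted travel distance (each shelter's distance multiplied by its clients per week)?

For a sum of weighted absolute distances on a line, the optimum is the weighted median (not the mean). Total weight W = 457; half-weight = 228.5.
Sort by position and accumulate weight:
  km 9 (Ashton, w=120) → cum 120
  km 17 (Brookfield, w=10) → cum 130
  km 21 (Calder, w=12) → cum 142
  km 24 (Denby, w=4) → cum 146
  km 31 (Elwood, w=11) → cum 157
  km 41 (Fenton, w=70) → cum 227
  km 45 (Granby, w=110) → cum 337  ≥ 228.5 → median here
  km 48 (Holt, w=120) → cum 457
Optimal location: km 45.

x = 45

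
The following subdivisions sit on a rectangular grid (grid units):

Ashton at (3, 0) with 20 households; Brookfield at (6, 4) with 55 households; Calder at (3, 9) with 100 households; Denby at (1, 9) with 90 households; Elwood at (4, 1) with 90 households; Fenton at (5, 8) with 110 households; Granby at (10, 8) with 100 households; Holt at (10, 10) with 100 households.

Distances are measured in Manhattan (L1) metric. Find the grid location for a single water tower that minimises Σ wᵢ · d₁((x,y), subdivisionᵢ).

(5, 8)

Manhattan distance separates: Σwᵢ(|x−xᵢ|+|y−yᵢ|) = Σwᵢ|x−xᵢ| + Σwᵢ|y−yᵢ|, so x and y are optimised independently as 1-D weighted medians.
Total weight W = 665; half = 332.5.
x-coordinate, sorted with cumulative weight:
  x=1 (Denby, w=90) cum 90
  x=3 (Ashton, w=20) cum 110
  x=3 (Calder, w=100) cum 210
  x=4 (Elwood, w=90) cum 300
  x=5 (Fenton, w=110) cum 410  ← median
  x=6 (Brookfield, w=55) cum 465
  x=10 (Granby, w=100) cum 565
  x=10 (Holt, w=100) cum 665
⇒ x* = 5
y-coordinate, sorted with cumulative weight:
  y=0 (Ashton, w=20) cum 20
  y=1 (Elwood, w=90) cum 110
  y=4 (Brookfield, w=55) cum 165
  y=8 (Fenton, w=110) cum 275
  y=8 (Granby, w=100) cum 375  ← median
  y=9 (Calder, w=100) cum 475
  y=9 (Denby, w=90) cum 565
  y=10 (Holt, w=100) cum 665
⇒ y* = 8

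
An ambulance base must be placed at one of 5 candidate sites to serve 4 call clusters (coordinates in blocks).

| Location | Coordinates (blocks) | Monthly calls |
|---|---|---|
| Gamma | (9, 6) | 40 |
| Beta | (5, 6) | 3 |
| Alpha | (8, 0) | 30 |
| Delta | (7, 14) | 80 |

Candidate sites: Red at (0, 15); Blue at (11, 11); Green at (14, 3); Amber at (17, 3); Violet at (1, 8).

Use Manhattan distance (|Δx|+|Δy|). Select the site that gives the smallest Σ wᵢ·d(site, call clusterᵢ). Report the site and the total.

Total weighted distance at each candidate:
  Red (0, 15): total = 2092
  Blue (11, 11): total = 1293
  Green (14, 3): total = 2066
  Amber (17, 3): total = 2525
  Violet (1, 8): total = 1828
Minimum is at Blue with total 1293 blocks.

Blue, total 1293 blocks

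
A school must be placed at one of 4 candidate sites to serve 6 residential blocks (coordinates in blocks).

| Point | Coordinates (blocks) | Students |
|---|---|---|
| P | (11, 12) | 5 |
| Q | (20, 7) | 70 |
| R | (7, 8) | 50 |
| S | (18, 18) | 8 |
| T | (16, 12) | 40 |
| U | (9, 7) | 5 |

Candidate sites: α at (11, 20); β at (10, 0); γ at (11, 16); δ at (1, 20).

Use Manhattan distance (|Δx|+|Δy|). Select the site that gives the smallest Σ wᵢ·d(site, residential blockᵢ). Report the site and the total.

Total weighted distance at each candidate:
  α (11, 20): total = 3047
  β (10, 0): total = 2773
  γ (11, 16): total = 2367
  δ (1, 20): total = 4407
Minimum is at γ with total 2367 blocks.

γ, total 2367 blocks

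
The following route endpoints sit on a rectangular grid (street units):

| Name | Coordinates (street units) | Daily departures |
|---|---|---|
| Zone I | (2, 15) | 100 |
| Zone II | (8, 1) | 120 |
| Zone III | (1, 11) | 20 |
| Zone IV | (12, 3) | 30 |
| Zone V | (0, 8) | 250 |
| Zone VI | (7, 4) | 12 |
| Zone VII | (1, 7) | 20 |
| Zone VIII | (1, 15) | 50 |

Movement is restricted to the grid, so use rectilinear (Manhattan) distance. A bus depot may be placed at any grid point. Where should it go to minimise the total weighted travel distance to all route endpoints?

(1, 8)

Manhattan distance separates: Σwᵢ(|x−xᵢ|+|y−yᵢ|) = Σwᵢ|x−xᵢ| + Σwᵢ|y−yᵢ|, so x and y are optimised independently as 1-D weighted medians.
Total weight W = 602; half = 301.
x-coordinate, sorted with cumulative weight:
  x=0 (Zone V, w=250) cum 250
  x=1 (Zone III, w=20) cum 270
  x=1 (Zone VII, w=20) cum 290
  x=1 (Zone VIII, w=50) cum 340  ← median
  x=2 (Zone I, w=100) cum 440
  x=7 (Zone VI, w=12) cum 452
  x=8 (Zone II, w=120) cum 572
  x=12 (Zone IV, w=30) cum 602
⇒ x* = 1
y-coordinate, sorted with cumulative weight:
  y=1 (Zone II, w=120) cum 120
  y=3 (Zone IV, w=30) cum 150
  y=4 (Zone VI, w=12) cum 162
  y=7 (Zone VII, w=20) cum 182
  y=8 (Zone V, w=250) cum 432  ← median
  y=11 (Zone III, w=20) cum 452
  y=15 (Zone I, w=100) cum 552
  y=15 (Zone VIII, w=50) cum 602
⇒ y* = 8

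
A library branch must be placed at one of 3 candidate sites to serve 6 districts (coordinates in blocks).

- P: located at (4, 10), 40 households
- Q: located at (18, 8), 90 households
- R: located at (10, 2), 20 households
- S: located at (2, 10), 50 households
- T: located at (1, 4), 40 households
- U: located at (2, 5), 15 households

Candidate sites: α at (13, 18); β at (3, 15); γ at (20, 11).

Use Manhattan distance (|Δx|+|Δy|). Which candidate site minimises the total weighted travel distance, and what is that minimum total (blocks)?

Total weighted distance at each candidate:
  α (13, 18): total = 4760
  β (3, 15): total = 3605
  γ (20, 11): total = 3860
Minimum is at β with total 3605 blocks.

β, total 3605 blocks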